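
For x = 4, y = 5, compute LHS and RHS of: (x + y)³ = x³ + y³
LHS = (4 + 5)³ = 729
RHS = 4³ + 5³ = 189

LHS ≠ RHS, so the equation does not hold here.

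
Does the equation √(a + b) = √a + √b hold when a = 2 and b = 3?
Substituting a = 2, b = 3:

LHS = √(2 + 3) = √(5) ≈ 2.236
RHS = √2 + √3 = √(2) + √(3) ≈ 3.146

LHS ≠ RHS, so the equation does not hold at this point.

Answer: Fails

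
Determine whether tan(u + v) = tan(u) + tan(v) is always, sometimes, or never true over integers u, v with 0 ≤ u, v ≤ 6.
Sometimes true

It holds at (u, v) = (3, 0) (both sides equal tan(3) ≈ -0.1425), but fails at (u, v) = (2, 5) (LHS = tan(7) ≈ 0.8714, RHS = tan(5) + tan(2) ≈ -5.566).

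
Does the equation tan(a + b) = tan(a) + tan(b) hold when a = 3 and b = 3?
Substituting a = 3, b = 3:

LHS = tan(3 + 3) = tan(6) ≈ -0.291
RHS = tan(3) + tan(3) = 2·tan(3) ≈ -0.2851

LHS ≠ RHS, so the equation does not hold at this point.

Answer: Fails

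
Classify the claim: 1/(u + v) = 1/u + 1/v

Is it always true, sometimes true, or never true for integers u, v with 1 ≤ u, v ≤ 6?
Never true

The claim fails for every pair in the range. For instance at (u, v) = (6, 6): LHS = 1/12, RHS = 1/3.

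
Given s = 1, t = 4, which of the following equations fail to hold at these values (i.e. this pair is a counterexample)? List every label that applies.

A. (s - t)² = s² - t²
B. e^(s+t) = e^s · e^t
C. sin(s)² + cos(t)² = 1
A, C

Evaluating each claim at the given values:
A. LHS = 9, RHS = -15 → fails here (LHS ≠ RHS)
B. LHS = e^5 ≈ 148.4, RHS = e^5 ≈ 148.4 → holds here (LHS = RHS)
C. LHS = cos(4)² + sin(1)² ≈ 1.135, RHS = 1 → fails here (LHS ≠ RHS)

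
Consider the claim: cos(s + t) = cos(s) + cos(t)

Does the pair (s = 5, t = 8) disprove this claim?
Yes

Substituting s = 5, t = 8:
LHS = cos(5 + 8) = cos(13) ≈ 0.9074
RHS = cos(5) + cos(8) ≈ 0.1382

Since LHS ≠ RHS, this pair disproves the claim.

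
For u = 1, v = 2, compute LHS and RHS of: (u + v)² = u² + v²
LHS = (1 + 2)² = 9
RHS = 1² + 2² = 5

LHS ≠ RHS, so the equation does not hold here.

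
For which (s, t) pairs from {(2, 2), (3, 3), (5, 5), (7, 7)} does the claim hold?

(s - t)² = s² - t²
All pairs

Testing each pair:
(2, 2): LHS = 0, RHS = 0 → holds
(3, 3): LHS = 0, RHS = 0 → holds
(5, 5): LHS = 0, RHS = 0 → holds
(7, 7): LHS = 0, RHS = 0 → holds

Every pair satisfies the claim.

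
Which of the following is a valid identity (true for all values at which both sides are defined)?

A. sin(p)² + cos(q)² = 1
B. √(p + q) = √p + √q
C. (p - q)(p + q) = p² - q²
A: fails at (1, 4) — LHS = cos(4)² + sin(1)² ≈ 1.135, RHS = 1.
B: fails at (3, 3) — LHS = √(6) ≈ 2.449, RHS = 2·√(3) ≈ 3.464.
C: holds — e.g. at (0, 1), both sides equal -1.

Answer: C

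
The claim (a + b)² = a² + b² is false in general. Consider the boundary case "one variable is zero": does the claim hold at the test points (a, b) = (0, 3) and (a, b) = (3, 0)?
At (0, 3): LHS = 9, RHS = 9 → equal
At (3, 0): LHS = 9, RHS = 9 → equal

So the claim does hold at both of these boundary points, even though it is not an identity.

Answer: Yes, holds at both test points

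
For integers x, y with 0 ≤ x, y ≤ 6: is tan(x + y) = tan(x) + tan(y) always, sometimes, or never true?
It holds at (x, y) = (3, 0) (both sides equal tan(3) ≈ -0.1425), but fails at (x, y) = (6, 3) (LHS = tan(9) ≈ -0.4523, RHS = tan(6) + tan(3) ≈ -0.4336).

Answer: Sometimes true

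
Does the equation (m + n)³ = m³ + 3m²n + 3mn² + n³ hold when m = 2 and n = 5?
Substituting m = 2, n = 5:

LHS = (2 + 5)³ = 343
RHS = 2³ + 3·2²·5 + 3·2·5² + 5³ = 343

LHS = RHS, so the equation holds at this point.

Answer: Holds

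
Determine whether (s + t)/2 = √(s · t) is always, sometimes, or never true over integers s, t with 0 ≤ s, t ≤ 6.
It holds at (s, t) = (2, 2) (both sides equal 2), but fails at (s, t) = (2, 0) (LHS = 1, RHS = 0).

Answer: Sometimes true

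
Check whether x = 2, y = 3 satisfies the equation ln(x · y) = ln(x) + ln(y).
Holds

Substituting x = 2, y = 3:

LHS = ln(2 · 3) = ln(6) ≈ 1.792
RHS = ln(2) + ln(3) ≈ 1.792

LHS = RHS, so the equation holds at this point.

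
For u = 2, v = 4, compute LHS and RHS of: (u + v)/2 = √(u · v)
LHS = (2 + 4)/2 = 3
RHS = √(2 · 4) = 2·√(2) ≈ 2.828

LHS ≠ RHS (they differ by about 0.1716), so the equation does not hold here.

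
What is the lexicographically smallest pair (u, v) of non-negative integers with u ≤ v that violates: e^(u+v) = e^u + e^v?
Substituting (0, 0) into the claim:
LHS = e^(0+0) = 1
RHS = e^0 + e^0 = 2

Since LHS ≠ RHS, this pair disproves the claim, and no lexicographically smaller pair (u ≤ v, non-negative integers) does.

For instance (2, 2) is also a counterexample (LHS = e^4 ≈ 54.6, RHS = 2·e^2 ≈ 14.78), but it's lexicographically larger.

Answer: (u, v) = (0, 0)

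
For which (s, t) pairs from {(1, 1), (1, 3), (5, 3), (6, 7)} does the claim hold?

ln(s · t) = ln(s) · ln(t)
Testing each pair:
(1, 1): LHS = 0, RHS = 0 → holds
(1, 3): LHS = ln(3) ≈ 1.099, RHS = 0 → fails
(5, 3): LHS = ln(15) ≈ 2.708, RHS = ln(3)·ln(5) ≈ 1.768 → fails
(6, 7): LHS = ln(42) ≈ 3.738, RHS = ln(6)·ln(7) ≈ 3.487 → fails

1 of 4 pairs satisfies the claim.

Answer: (1, 1)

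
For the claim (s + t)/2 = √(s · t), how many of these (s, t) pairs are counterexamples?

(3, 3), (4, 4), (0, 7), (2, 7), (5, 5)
2

Testing each pair:
(3, 3): LHS = 3, RHS = 3 → satisfies claim
(4, 4): LHS = 4, RHS = 4 → satisfies claim
(0, 7): LHS = 7/2, RHS = 0 → counterexample
(2, 7): LHS = 9/2, RHS = √(14) ≈ 3.742 → counterexample
(5, 5): LHS = 5, RHS = 5 → satisfies claim

That makes 2 counterexamples.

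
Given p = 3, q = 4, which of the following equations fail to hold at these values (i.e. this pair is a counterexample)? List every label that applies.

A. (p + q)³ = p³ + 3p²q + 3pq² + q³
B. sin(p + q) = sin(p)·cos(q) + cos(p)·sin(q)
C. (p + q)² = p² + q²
Evaluating each claim at the given values:
A. LHS = 343, RHS = 343 → holds here (LHS = RHS)
B. LHS = sin(7) ≈ 0.657, RHS = sin(3)·cos(4) + sin(4)·cos(3) ≈ 0.657 → holds here (LHS = RHS)
C. LHS = 49, RHS = 25 → fails here (LHS ≠ RHS)

Answer: C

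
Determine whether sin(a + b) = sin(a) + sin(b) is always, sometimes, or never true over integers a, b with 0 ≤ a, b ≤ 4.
It holds at (a, b) = (0, 0) (both sides equal 0), but fails at (a, b) = (1, 4) (LHS = sin(5) ≈ -0.9589, RHS = sin(4) + sin(1) ≈ 0.08467).

Answer: Sometimes true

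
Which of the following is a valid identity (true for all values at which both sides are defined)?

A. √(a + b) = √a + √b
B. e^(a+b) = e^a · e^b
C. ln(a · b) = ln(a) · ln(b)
B

A: fails at (2, 2) — LHS = 2, RHS = 2·√(2) ≈ 2.828.
B: holds — e.g. at (3, 3), both sides equal e^6 ≈ 403.4.
C: fails at (3, 4) — LHS = ln(12) ≈ 2.485, RHS = ln(3)·ln(4) ≈ 1.523.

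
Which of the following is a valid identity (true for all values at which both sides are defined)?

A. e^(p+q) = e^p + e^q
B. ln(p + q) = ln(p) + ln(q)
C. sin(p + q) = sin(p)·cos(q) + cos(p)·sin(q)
A: fails at (3, 7) — LHS = e^10 ≈ 22026.5, RHS = e^3 + e^7 ≈ 1117.
B: fails at (1, 4) — LHS = ln(5) ≈ 1.609, RHS = ln(4) ≈ 1.386.
C: holds — e.g. at (2, 5), both sides equal sin(7) ≈ 0.657.

Answer: C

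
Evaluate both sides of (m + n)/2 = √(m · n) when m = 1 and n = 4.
LHS = (1 + 4)/2 = 5/2
RHS = √(1 · 4) = 2

LHS ≠ RHS, so the equation does not hold here.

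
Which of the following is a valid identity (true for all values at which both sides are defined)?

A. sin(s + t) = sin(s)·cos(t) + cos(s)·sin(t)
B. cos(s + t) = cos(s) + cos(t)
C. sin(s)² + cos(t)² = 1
A

A: holds — e.g. at (3, 7), both sides equal sin(10) ≈ -0.544.
B: fails at (3, 5) — LHS = cos(8) ≈ -0.1455, RHS = cos(3) + cos(5) ≈ -0.7063.
C: fails at (3, 4) — LHS = sin(3)² + cos(4)² ≈ 0.4472, RHS = 1.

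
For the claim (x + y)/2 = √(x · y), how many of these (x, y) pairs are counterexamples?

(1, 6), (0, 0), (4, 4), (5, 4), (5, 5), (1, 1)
Testing each pair:
(1, 6): LHS = 7/2, RHS = √(6) ≈ 2.449 → counterexample
(0, 0): LHS = 0, RHS = 0 → satisfies claim
(4, 4): LHS = 4, RHS = 4 → satisfies claim
(5, 4): LHS = 9/2, RHS = 2·√(5) ≈ 4.472 → counterexample
(5, 5): LHS = 5, RHS = 5 → satisfies claim
(1, 1): LHS = 1, RHS = 1 → satisfies claim

That makes 2 counterexamples.

Answer: 2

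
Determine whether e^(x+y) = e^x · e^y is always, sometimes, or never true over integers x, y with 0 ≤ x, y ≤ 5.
The identity holds for every pair in the range. For instance at (x, y) = (0, 5): both sides equal e^5 ≈ 148.4.

Answer: Always true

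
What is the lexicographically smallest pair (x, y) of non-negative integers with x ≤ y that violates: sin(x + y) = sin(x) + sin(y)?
(x, y) = (1, 1)

At (0, 1): both sides equal sin(1) ≈ 0.8415, so it holds there.
At (0, 3): both sides equal sin(3) ≈ 0.1411, so it holds there.

Substituting (1, 1) into the claim:
LHS = sin(1 + 1) = sin(2) ≈ 0.9093
RHS = sin(1) + sin(1) = 2·sin(1) ≈ 1.683

Since LHS ≠ RHS, this pair disproves the claim, and no lexicographically smaller pair (x ≤ y, non-negative integers) does.

For instance (3, 4) is also a counterexample (LHS = sin(7) ≈ 0.657, RHS = sin(4) + sin(3) ≈ -0.6157), but it's lexicographically larger.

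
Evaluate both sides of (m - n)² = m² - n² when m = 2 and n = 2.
LHS = (2 - 2)² = 0
RHS = 2² - 2² = 0

LHS = RHS: the two sides agree.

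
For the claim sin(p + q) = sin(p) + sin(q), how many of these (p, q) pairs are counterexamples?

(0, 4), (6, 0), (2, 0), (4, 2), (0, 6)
Testing each pair:
(0, 4): LHS = sin(4) ≈ -0.7568, RHS = sin(4) ≈ -0.7568 → satisfies claim
(6, 0): LHS = sin(6) ≈ -0.2794, RHS = sin(6) ≈ -0.2794 → satisfies claim
(2, 0): LHS = sin(2) ≈ 0.9093, RHS = sin(2) ≈ 0.9093 → satisfies claim
(4, 2): LHS = sin(6) ≈ -0.2794, RHS = sin(4) + sin(2) ≈ 0.1525 → counterexample
(0, 6): LHS = sin(6) ≈ -0.2794, RHS = sin(6) ≈ -0.2794 → satisfies claim

That makes 1 counterexample.

Answer: 1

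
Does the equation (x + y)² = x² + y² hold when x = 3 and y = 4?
Substituting x = 3, y = 4:

LHS = (3 + 4)² = 49
RHS = 3² + 4² = 25

LHS ≠ RHS, so the equation does not hold at this point.

Answer: Fails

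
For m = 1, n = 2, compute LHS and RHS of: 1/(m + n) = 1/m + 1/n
LHS = 1/(1 + 2) = 1/3
RHS = 1/1 + 1/2 = 3/2

LHS ≠ RHS, so the equation does not hold here.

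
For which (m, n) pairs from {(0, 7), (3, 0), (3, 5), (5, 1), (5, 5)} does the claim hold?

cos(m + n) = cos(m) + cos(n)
Testing each pair:
(0, 7): LHS = cos(7) ≈ 0.7539, RHS = cos(7) + 1 ≈ 1.754 → fails
(3, 0): LHS = cos(3) ≈ -0.99, RHS = cos(3) + 1 ≈ 0.01001 → fails
(3, 5): LHS = cos(8) ≈ -0.1455, RHS = cos(3) + cos(5) ≈ -0.7063 → fails
(5, 1): LHS = cos(6) ≈ 0.9602, RHS = cos(5) + cos(1) ≈ 0.824 → fails
(5, 5): LHS = cos(10) ≈ -0.8391, RHS = 2·cos(5) ≈ 0.5673 → fails

No pair satisfies the claim.

Answer: None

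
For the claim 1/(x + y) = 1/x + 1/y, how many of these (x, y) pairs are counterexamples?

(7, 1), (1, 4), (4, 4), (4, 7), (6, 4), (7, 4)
6

Testing each pair:
(7, 1): LHS = 1/8, RHS = 8/7 → counterexample
(1, 4): LHS = 1/5, RHS = 5/4 → counterexample
(4, 4): LHS = 1/8, RHS = 1/2 → counterexample
(4, 7): LHS = 1/11, RHS = 11/28 → counterexample
(6, 4): LHS = 1/10, RHS = 5/12 → counterexample
(7, 4): LHS = 1/11, RHS = 11/28 → counterexample

That makes 6 counterexamples.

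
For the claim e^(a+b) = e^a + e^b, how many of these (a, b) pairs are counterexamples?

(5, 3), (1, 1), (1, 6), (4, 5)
Testing each pair:
(5, 3): LHS = e^8 ≈ 2981, RHS = e^3 + e^5 ≈ 168.5 → counterexample
(1, 1): LHS = e^2 ≈ 7.389, RHS = 2·e ≈ 5.437 → counterexample
(1, 6): LHS = e^7 ≈ 1097, RHS = e + e^6 ≈ 406.1 → counterexample
(4, 5): LHS = e^9 ≈ 8103, RHS = e^4 + e^5 ≈ 203 → counterexample

That makes 4 counterexamples.

Answer: 4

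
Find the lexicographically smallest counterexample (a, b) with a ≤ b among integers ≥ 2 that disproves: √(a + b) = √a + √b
Substituting (2, 2) into the claim:
LHS = √(2 + 2) = 2
RHS = √2 + √2 = 2·√(2) ≈ 2.828

Since LHS ≠ RHS, this pair disproves the claim, and no lexicographically smaller pair (a ≤ b, integers ≥ 2) does.

For instance (4, 7) is also a counterexample (LHS = √(11) ≈ 3.317, RHS = 2 + √(7) ≈ 4.646), but it's lexicographically larger.

Answer: (a, b) = (2, 2)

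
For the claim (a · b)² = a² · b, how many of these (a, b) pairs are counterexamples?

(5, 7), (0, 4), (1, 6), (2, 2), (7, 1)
Testing each pair:
(5, 7): LHS = 1225, RHS = 175 → counterexample
(0, 4): LHS = 0, RHS = 0 → satisfies claim
(1, 6): LHS = 36, RHS = 6 → counterexample
(2, 2): LHS = 16, RHS = 8 → counterexample
(7, 1): LHS = 49, RHS = 49 → satisfies claim

That makes 3 counterexamples.

Answer: 3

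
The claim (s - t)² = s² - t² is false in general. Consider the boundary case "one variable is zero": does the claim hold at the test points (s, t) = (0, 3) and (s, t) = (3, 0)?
Only at (3, 0)

At (0, 3): LHS = 9 ≠ RHS = -9
At (3, 0): LHS = 9, RHS = 9 → equal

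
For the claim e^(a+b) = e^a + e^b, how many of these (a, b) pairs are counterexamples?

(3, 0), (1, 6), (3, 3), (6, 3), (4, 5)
5

Testing each pair:
(3, 0): LHS = e^3 ≈ 20.09, RHS = 1 + e^3 ≈ 21.09 → counterexample
(1, 6): LHS = e^7 ≈ 1097, RHS = e + e^6 ≈ 406.1 → counterexample
(3, 3): LHS = e^6 ≈ 403.4, RHS = 2·e^3 ≈ 40.17 → counterexample
(6, 3): LHS = e^9 ≈ 8103, RHS = e^3 + e^6 ≈ 423.5 → counterexample
(4, 5): LHS = e^9 ≈ 8103, RHS = e^4 + e^5 ≈ 203 → counterexample

That makes 5 counterexamples.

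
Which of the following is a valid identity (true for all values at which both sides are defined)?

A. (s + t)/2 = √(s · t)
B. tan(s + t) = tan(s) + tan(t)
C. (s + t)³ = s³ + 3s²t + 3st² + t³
C

A: fails at (1, 2) — LHS = 3/2, RHS = √(2) ≈ 1.414.
B: fails at (2, 4) — LHS = tan(6) ≈ -0.291, RHS = tan(2) + tan(4) ≈ -1.027.
C: holds — e.g. at (1, 2), both sides equal 27.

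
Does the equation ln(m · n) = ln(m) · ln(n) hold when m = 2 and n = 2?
Substituting m = 2, n = 2:

LHS = ln(2 · 2) = ln(4) ≈ 1.386
RHS = ln(2) · ln(2) = ln(2)² ≈ 0.4805

LHS ≠ RHS, so the equation does not hold at this point.

Answer: Fails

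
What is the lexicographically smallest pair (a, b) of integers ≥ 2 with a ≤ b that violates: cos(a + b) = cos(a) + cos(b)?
(a, b) = (2, 2)

Substituting (2, 2) into the claim:
LHS = cos(2 + 2) = cos(4) ≈ -0.6536
RHS = cos(2) + cos(2) = 2·cos(2) ≈ -0.8323

Since LHS ≠ RHS, this pair disproves the claim, and no lexicographically smaller pair (a ≤ b, integers ≥ 2) does.

For instance (7, 7) is also a counterexample (LHS = cos(14) ≈ 0.1367, RHS = 2·cos(7) ≈ 1.508), but it's lexicographically larger.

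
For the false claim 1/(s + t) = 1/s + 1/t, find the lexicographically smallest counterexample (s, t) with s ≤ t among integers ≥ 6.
(s, t) = (6, 6)

Substituting (6, 6) into the claim:
LHS = 1/(6 + 6) = 1/12
RHS = 1/6 + 1/6 = 1/3

Since LHS ≠ RHS, this pair disproves the claim, and no lexicographically smaller pair (s ≤ t, integers ≥ 6) does.

For instance (7, 9) is also a counterexample (LHS = 1/16, RHS = 16/63), but it's lexicographically larger.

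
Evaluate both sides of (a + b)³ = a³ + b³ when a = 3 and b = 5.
LHS = (3 + 5)³ = 512
RHS = 3³ + 5³ = 152

LHS ≠ RHS, so the equation does not hold here.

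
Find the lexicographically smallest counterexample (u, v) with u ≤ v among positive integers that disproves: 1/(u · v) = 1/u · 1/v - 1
Substituting (1, 1) into the claim:
LHS = 1/(1 · 1) = 1
RHS = 1/1 · 1/1 - 1 = 0

Since LHS ≠ RHS, this pair disproves the claim, and no lexicographically smaller pair (u ≤ v, positive integers) does.

For instance (6, 6) is also a counterexample (LHS = 1/36, RHS = -35/36), but it's lexicographically larger.

Answer: (u, v) = (1, 1)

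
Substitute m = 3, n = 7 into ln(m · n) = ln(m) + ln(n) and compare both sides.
LHS = ln(3 · 7) = ln(21) ≈ 3.045
RHS = ln(3) + ln(7) ≈ 3.045

LHS = RHS: the two sides agree.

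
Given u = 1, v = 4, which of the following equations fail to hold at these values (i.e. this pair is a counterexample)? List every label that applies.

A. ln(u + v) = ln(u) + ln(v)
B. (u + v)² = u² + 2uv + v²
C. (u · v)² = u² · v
A, C

Evaluating each claim at the given values:
A. LHS = ln(5) ≈ 1.609, RHS = ln(4) ≈ 1.386 → fails here (LHS ≠ RHS)
B. LHS = 25, RHS = 25 → holds here (LHS = RHS)
C. LHS = 16, RHS = 4 → fails here (LHS ≠ RHS)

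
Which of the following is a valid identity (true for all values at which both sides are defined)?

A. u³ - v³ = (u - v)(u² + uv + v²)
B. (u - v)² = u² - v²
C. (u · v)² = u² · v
A

A: holds — e.g. at (2, 3), both sides equal -19.
B: fails at (2, 5) — LHS = 9, RHS = -21.
C: fails at (2, 3) — LHS = 36, RHS = 12.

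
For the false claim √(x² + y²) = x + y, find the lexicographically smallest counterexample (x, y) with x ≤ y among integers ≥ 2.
(x, y) = (2, 2)

Substituting (2, 2) into the claim:
LHS = √(2² + 2²) = 2·√(2) ≈ 2.828
RHS = 2 + 2 = 4

Since LHS ≠ RHS, this pair disproves the claim, and no lexicographically smaller pair (x ≤ y, integers ≥ 2) does.

For instance (6, 8) is also a counterexample (LHS = 10, RHS = 14), but it's lexicographically larger.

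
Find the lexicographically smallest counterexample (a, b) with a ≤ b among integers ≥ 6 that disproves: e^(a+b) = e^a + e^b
Substituting (6, 6) into the claim:
LHS = e^(6+6) = e^12 ≈ 162754.8
RHS = e^6 + e^6 = 2·e^6 ≈ 806.9

Since LHS ≠ RHS, this pair disproves the claim, and no lexicographically smaller pair (a ≤ b, integers ≥ 6) does.

For instance (6, 10) is also a counterexample (LHS = e^16 ≈ 8886110.5, RHS = e^6 + e^10 ≈ 22429.9), but it's lexicographically larger.

Answer: (a, b) = (6, 6)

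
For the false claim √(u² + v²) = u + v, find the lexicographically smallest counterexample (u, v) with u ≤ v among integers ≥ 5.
Substituting (5, 5) into the claim:
LHS = √(5² + 5²) = 5·√(2) ≈ 7.071
RHS = 5 + 5 = 10

Since LHS ≠ RHS, this pair disproves the claim, and no lexicographically smaller pair (u ≤ v, integers ≥ 5) does.

For instance (11, 12) is also a counterexample (LHS = √(265) ≈ 16.28, RHS = 23), but it's lexicographically larger.

Answer: (u, v) = (5, 5)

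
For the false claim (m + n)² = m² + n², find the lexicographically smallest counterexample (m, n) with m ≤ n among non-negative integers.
(m, n) = (1, 1)

At (0, 5): both sides equal 25, so it holds there.
At (0, 7): both sides equal 49, so it holds there.

Substituting (1, 1) into the claim:
LHS = (1 + 1)² = 4
RHS = 1² + 1² = 2

Since LHS ≠ RHS, this pair disproves the claim, and no lexicographically smaller pair (m ≤ n, non-negative integers) does.

For instance (4, 4) is also a counterexample (LHS = 64, RHS = 32), but it's lexicographically larger.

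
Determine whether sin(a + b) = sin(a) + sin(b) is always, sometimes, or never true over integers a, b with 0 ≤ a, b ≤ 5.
It holds at (a, b) = (3, 0) (both sides equal sin(3) ≈ 0.1411), but fails at (a, b) = (2, 5) (LHS = sin(7) ≈ 0.657, RHS = sin(5) + sin(2) ≈ -0.04963).

Answer: Sometimes true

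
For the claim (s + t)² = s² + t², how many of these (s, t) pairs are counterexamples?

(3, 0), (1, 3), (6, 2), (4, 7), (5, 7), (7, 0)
4

Testing each pair:
(3, 0): LHS = 9, RHS = 9 → satisfies claim
(1, 3): LHS = 16, RHS = 10 → counterexample
(6, 2): LHS = 64, RHS = 40 → counterexample
(4, 7): LHS = 121, RHS = 65 → counterexample
(5, 7): LHS = 144, RHS = 74 → counterexample
(7, 0): LHS = 49, RHS = 49 → satisfies claim

That makes 4 counterexamples.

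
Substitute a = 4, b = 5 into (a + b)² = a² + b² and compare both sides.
LHS = (4 + 5)² = 81
RHS = 4² + 5² = 41

LHS ≠ RHS, so the equation does not hold here.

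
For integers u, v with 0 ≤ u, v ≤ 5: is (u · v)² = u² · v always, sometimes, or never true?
Sometimes true

It holds at (u, v) = (0, 1) (both sides equal 0), but fails at (u, v) = (5, 4) (LHS = 400, RHS = 100).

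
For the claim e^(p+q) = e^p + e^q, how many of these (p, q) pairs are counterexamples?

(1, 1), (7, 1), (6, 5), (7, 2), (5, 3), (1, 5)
6

Testing each pair:
(1, 1): LHS = e^2 ≈ 7.389, RHS = 2·e ≈ 5.437 → counterexample
(7, 1): LHS = e^8 ≈ 2981, RHS = e + e^7 ≈ 1099 → counterexample
(6, 5): LHS = e^11 ≈ 59874.1, RHS = e^5 + e^6 ≈ 551.8 → counterexample
(7, 2): LHS = e^9 ≈ 8103, RHS = e^2 + e^7 ≈ 1104 → counterexample
(5, 3): LHS = e^8 ≈ 2981, RHS = e^3 + e^5 ≈ 168.5 → counterexample
(1, 5): LHS = e^6 ≈ 403.4, RHS = e + e^5 ≈ 151.1 → counterexample

That makes 6 counterexamples.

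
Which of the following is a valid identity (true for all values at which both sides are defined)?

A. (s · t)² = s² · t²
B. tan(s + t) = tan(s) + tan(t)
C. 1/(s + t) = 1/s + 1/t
A

A: holds — e.g. at (2, 4), both sides equal 64.
B: fails at (4, 5) — LHS = tan(9) ≈ -0.4523, RHS = tan(5) + tan(4) ≈ -2.223.
C: fails at (4, 5) — LHS = 1/9, RHS = 9/20.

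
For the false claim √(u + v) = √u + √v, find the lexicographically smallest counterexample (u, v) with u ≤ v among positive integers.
Substituting (1, 1) into the claim:
LHS = √(1 + 1) = √(2) ≈ 1.414
RHS = √1 + √1 = 2

Since LHS ≠ RHS, this pair disproves the claim, and no lexicographically smaller pair (u ≤ v, positive integers) does.

For instance (6, 7) is also a counterexample (LHS = √(13) ≈ 3.606, RHS = √(6) + √(7) ≈ 5.095), but it's lexicographically larger.

Answer: (u, v) = (1, 1)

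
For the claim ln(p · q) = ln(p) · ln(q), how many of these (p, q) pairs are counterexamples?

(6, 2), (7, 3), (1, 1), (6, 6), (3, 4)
4

Testing each pair:
(6, 2): LHS = ln(12) ≈ 2.485, RHS = ln(2)·ln(6) ≈ 1.242 → counterexample
(7, 3): LHS = ln(21) ≈ 3.045, RHS = ln(3)·ln(7) ≈ 2.138 → counterexample
(1, 1): LHS = 0, RHS = 0 → satisfies claim
(6, 6): LHS = ln(36) ≈ 3.584, RHS = ln(6)² ≈ 3.21 → counterexample
(3, 4): LHS = ln(12) ≈ 2.485, RHS = ln(3)·ln(4) ≈ 1.523 → counterexample

That makes 4 counterexamples.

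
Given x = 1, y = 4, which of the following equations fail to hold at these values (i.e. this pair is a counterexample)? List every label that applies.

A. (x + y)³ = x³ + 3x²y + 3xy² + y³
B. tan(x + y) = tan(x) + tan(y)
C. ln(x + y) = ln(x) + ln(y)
Evaluating each claim at the given values:
A. LHS = 125, RHS = 125 → holds here (LHS = RHS)
B. LHS = tan(5) ≈ -3.381, RHS = tan(4) + tan(1) ≈ 2.715 → fails here (LHS ≠ RHS)
C. LHS = ln(5) ≈ 1.609, RHS = ln(4) ≈ 1.386 → fails here (LHS ≠ RHS)

Answer: B, C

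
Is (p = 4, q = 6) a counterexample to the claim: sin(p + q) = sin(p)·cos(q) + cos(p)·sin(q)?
Substituting p = 4, q = 6:
LHS = sin(4 + 6) = sin(10) ≈ -0.544
RHS = sin(4)·cos(6) + cos(4)·sin(6) = sin(4)·cos(6) + sin(6)·cos(4) ≈ -0.544

The sides agree, so this pair does not disprove the claim.

Answer: No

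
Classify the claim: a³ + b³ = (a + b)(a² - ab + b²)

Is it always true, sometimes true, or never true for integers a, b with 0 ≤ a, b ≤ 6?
Always true

The identity holds for every pair in the range. For instance at (a, b) = (5, 3): both sides equal 152.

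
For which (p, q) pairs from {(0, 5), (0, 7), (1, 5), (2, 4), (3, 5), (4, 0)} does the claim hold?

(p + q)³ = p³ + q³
(0, 5), (0, 7), (4, 0)

Testing each pair:
(0, 5): LHS = 125, RHS = 125 → holds
(0, 7): LHS = 343, RHS = 343 → holds
(1, 5): LHS = 216, RHS = 126 → fails
(2, 4): LHS = 216, RHS = 72 → fails
(3, 5): LHS = 512, RHS = 152 → fails
(4, 0): LHS = 64, RHS = 64 → holds

3 of 6 pairs satisfy the claim.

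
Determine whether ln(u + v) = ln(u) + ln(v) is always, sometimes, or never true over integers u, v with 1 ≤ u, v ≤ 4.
It holds at (u, v) = (2, 2) (both sides equal ln(4) ≈ 1.386), but fails at (u, v) = (4, 1) (LHS = ln(5) ≈ 1.609, RHS = ln(4) ≈ 1.386).

Answer: Sometimes true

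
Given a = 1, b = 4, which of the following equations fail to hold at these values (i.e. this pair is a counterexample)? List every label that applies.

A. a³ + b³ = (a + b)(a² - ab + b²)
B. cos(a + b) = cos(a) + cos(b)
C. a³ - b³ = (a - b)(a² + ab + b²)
Evaluating each claim at the given values:
A. LHS = 65, RHS = 65 → holds here (LHS = RHS)
B. LHS = cos(5) ≈ 0.2837, RHS = cos(4) + cos(1) ≈ -0.1133 → fails here (LHS ≠ RHS)
C. LHS = -63, RHS = -63 → holds here (LHS = RHS)

Answer: B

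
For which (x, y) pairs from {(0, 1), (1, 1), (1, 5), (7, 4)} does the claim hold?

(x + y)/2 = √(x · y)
Testing each pair:
(0, 1): LHS = 1/2, RHS = 0 → fails
(1, 1): LHS = 1, RHS = 1 → holds
(1, 5): LHS = 3, RHS = √(5) ≈ 2.236 → fails
(7, 4): LHS = 11/2, RHS = 2·√(7) ≈ 5.292 → fails

1 of 4 pairs satisfies the claim.

Answer: (1, 1)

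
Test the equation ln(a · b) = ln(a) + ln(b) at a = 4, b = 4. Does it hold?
Substituting a = 4, b = 4:

LHS = ln(4 · 4) = ln(16) ≈ 2.773
RHS = ln(4) + ln(4) = 2·ln(4) ≈ 2.773

LHS = RHS, so the equation holds at this point.

Answer: Holds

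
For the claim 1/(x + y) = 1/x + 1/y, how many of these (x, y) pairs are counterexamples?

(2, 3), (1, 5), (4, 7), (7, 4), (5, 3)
Testing each pair:
(2, 3): LHS = 1/5, RHS = 5/6 → counterexample
(1, 5): LHS = 1/6, RHS = 6/5 → counterexample
(4, 7): LHS = 1/11, RHS = 11/28 → counterexample
(7, 4): LHS = 1/11, RHS = 11/28 → counterexample
(5, 3): LHS = 1/8, RHS = 8/15 → counterexample

That makes 5 counterexamples.

Answer: 5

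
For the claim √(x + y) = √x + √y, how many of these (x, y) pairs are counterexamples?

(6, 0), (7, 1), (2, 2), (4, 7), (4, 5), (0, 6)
4

Testing each pair:
(6, 0): LHS = √(6) ≈ 2.449, RHS = √(6) ≈ 2.449 → satisfies claim
(7, 1): LHS = 2·√(2) ≈ 2.828, RHS = 1 + √(7) ≈ 3.646 → counterexample
(2, 2): LHS = 2, RHS = 2·√(2) ≈ 2.828 → counterexample
(4, 7): LHS = √(11) ≈ 3.317, RHS = 2 + √(7) ≈ 4.646 → counterexample
(4, 5): LHS = 3, RHS = 2 + √(5) ≈ 4.236 → counterexample
(0, 6): LHS = √(6) ≈ 2.449, RHS = √(6) ≈ 2.449 → satisfies claim

That makes 4 counterexamples.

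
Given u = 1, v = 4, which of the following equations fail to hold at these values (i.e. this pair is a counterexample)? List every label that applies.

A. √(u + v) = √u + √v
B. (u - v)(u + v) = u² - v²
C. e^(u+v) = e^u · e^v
Evaluating each claim at the given values:
A. LHS = √(5) ≈ 2.236, RHS = 3 → fails here (LHS ≠ RHS)
B. LHS = -15, RHS = -15 → holds here (LHS = RHS)
C. LHS = e^5 ≈ 148.4, RHS = e^5 ≈ 148.4 → holds here (LHS = RHS)

Answer: A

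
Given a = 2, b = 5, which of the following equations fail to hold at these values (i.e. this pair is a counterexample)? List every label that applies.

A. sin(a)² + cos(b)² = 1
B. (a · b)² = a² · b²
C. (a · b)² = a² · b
Evaluating each claim at the given values:
A. LHS = cos(5)² + sin(2)² ≈ 0.9073, RHS = 1 → fails here (LHS ≠ RHS)
B. LHS = 100, RHS = 100 → holds here (LHS = RHS)
C. LHS = 100, RHS = 20 → fails here (LHS ≠ RHS)

Answer: A, C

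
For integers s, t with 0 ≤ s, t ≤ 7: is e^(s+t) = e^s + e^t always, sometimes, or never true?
The claim fails for every pair in the range. For instance at (s, t) = (2, 2): LHS = e^4 ≈ 54.6, RHS = 2·e^2 ≈ 14.78.

Answer: Never true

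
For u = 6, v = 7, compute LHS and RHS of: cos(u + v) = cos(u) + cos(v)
LHS = cos(6 + 7) = cos(13) ≈ 0.9074
RHS = cos(6) + cos(7) ≈ 1.714

LHS ≠ RHS (they differ by about 0.8066), so the equation does not hold here.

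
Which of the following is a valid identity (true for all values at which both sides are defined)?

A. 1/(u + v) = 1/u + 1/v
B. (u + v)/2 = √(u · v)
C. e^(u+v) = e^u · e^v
C

A: fails at (3, 7) — LHS = 1/10, RHS = 10/21.
B: fails at (4, 5) — LHS = 9/2, RHS = 2·√(5) ≈ 4.472.
C: holds — e.g. at (2, 4), both sides equal e^6 ≈ 403.4.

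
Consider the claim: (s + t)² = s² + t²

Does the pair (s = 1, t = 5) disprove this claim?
Yes

Substituting s = 1, t = 5:
LHS = (1 + 5)² = 36
RHS = 1² + 5² = 26

Since LHS ≠ RHS, this pair disproves the claim.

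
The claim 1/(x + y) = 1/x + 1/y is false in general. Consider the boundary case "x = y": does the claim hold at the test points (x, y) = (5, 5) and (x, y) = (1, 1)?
No, fails at both test points

At (5, 5): LHS = 1/10 ≠ RHS = 2/5
At (1, 1): LHS = 1/2 ≠ RHS = 2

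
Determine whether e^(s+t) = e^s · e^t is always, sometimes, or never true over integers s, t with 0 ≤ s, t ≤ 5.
The identity holds for every pair in the range. For instance at (s, t) = (2, 1): both sides equal e^3 ≈ 20.09.

Answer: Always true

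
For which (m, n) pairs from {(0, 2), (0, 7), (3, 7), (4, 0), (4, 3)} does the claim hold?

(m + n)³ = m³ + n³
(0, 2), (0, 7), (4, 0)

Testing each pair:
(0, 2): LHS = 8, RHS = 8 → holds
(0, 7): LHS = 343, RHS = 343 → holds
(3, 7): LHS = 1000, RHS = 370 → fails
(4, 0): LHS = 64, RHS = 64 → holds
(4, 3): LHS = 343, RHS = 91 → fails

3 of 5 pairs satisfy the claim.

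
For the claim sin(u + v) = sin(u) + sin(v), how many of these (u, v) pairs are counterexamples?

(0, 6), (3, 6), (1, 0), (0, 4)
1

Testing each pair:
(0, 6): LHS = sin(6) ≈ -0.2794, RHS = sin(6) ≈ -0.2794 → satisfies claim
(3, 6): LHS = sin(9) ≈ 0.4121, RHS = sin(6) + sin(3) ≈ -0.1383 → counterexample
(1, 0): LHS = sin(1) ≈ 0.8415, RHS = sin(1) ≈ 0.8415 → satisfies claim
(0, 4): LHS = sin(4) ≈ -0.7568, RHS = sin(4) ≈ -0.7568 → satisfies claim

That makes 1 counterexample.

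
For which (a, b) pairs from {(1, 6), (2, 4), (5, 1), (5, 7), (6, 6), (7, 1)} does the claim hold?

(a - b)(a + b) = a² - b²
Testing each pair:
(1, 6): LHS = -35, RHS = -35 → holds
(2, 4): LHS = -12, RHS = -12 → holds
(5, 1): LHS = 24, RHS = 24 → holds
(5, 7): LHS = -24, RHS = -24 → holds
(6, 6): LHS = 0, RHS = 0 → holds
(7, 1): LHS = 48, RHS = 48 → holds

Every pair satisfies the claim.

Answer: All pairs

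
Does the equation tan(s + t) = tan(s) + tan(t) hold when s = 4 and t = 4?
Fails

Substituting s = 4, t = 4:

LHS = tan(4 + 4) = tan(8) ≈ -6.8
RHS = tan(4) + tan(4) = 2·tan(4) ≈ 2.316

LHS ≠ RHS, so the equation does not hold at this point.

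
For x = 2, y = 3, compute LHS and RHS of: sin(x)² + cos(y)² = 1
LHS = sin(2)² + cos(3)² ≈ 1.807
RHS = 1

LHS ≠ RHS (they differ by about 0.8069), so the equation does not hold here.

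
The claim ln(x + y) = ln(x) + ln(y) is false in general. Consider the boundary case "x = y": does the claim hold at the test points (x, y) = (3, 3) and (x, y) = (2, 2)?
At (3, 3): LHS = ln(6) ≈ 1.792 ≠ RHS = 2·ln(3) ≈ 2.197
At (2, 2): LHS = ln(4) ≈ 1.386, RHS = 2·ln(2) ≈ 1.386 → equal

Answer: Only at (2, 2)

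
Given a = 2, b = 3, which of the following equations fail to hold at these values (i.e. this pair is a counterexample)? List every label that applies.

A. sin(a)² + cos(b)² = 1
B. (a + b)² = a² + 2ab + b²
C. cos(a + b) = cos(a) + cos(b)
Evaluating each claim at the given values:
A. LHS = sin(2)² + cos(3)² ≈ 1.807, RHS = 1 → fails here (LHS ≠ RHS)
B. LHS = 25, RHS = 25 → holds here (LHS = RHS)
C. LHS = cos(5) ≈ 0.2837, RHS = cos(3) + cos(2) ≈ -1.406 → fails here (LHS ≠ RHS)

Answer: A, C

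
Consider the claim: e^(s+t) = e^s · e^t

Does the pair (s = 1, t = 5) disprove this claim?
No

Substituting s = 1, t = 5:
LHS = e^(1+5) = e^6 ≈ 403.4
RHS = e^1 · e^5 = e^6 ≈ 403.4

The sides agree, so this pair does not disprove the claim.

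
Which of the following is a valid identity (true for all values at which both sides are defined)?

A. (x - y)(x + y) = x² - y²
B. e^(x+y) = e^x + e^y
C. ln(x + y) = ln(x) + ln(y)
A

A: holds — e.g. at (2, 4), both sides equal -12.
B: fails at (5, 8) — LHS = e^13 ≈ 442413.4, RHS = e^5 + e^8 ≈ 3129.
C: fails at (1, 2) — LHS = ln(3) ≈ 1.099, RHS = ln(2) ≈ 0.6931.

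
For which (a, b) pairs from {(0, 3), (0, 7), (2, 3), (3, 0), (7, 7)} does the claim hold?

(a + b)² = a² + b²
Testing each pair:
(0, 3): LHS = 9, RHS = 9 → holds
(0, 7): LHS = 49, RHS = 49 → holds
(2, 3): LHS = 25, RHS = 13 → fails
(3, 0): LHS = 9, RHS = 9 → holds
(7, 7): LHS = 196, RHS = 98 → fails

3 of 5 pairs satisfy the claim.

Answer: (0, 3), (0, 7), (3, 0)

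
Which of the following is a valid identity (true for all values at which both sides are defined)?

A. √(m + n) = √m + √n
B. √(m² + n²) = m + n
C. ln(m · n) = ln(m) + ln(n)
C

A: fails at (1, 2) — LHS = √(3) ≈ 1.732, RHS = 1 + √(2) ≈ 2.414.
B: fails at (2, 4) — LHS = 2·√(5) ≈ 4.472, RHS = 6.
C: holds — e.g. at (2, 3), both sides equal ln(6) ≈ 1.792.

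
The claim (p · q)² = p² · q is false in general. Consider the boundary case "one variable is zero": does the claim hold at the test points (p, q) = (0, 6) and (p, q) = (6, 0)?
Yes, holds at both test points

At (0, 6): LHS = 0, RHS = 0 → equal
At (6, 0): LHS = 0, RHS = 0 → equal

So the claim does hold at both of these boundary points, even though it is not an identity.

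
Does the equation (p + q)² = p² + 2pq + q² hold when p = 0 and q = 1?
Substituting p = 0, q = 1:

LHS = (0 + 1)² = 1
RHS = 0² + 2·0·1 + 1² = 1

LHS = RHS, so the equation holds at this point.

Answer: Holds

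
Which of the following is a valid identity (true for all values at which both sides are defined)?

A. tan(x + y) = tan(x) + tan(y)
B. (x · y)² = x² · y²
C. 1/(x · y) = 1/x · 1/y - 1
A: fails at (1, 2) — LHS = tan(3) ≈ -0.1425, RHS = tan(2) + tan(1) ≈ -0.6276.
B: holds — e.g. at (3, 3), both sides equal 81.
C: fails at (2, 2) — LHS = 1/4, RHS = -3/4.

Answer: B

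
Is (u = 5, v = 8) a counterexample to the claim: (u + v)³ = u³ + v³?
Substituting u = 5, v = 8:
LHS = (5 + 8)³ = 2197
RHS = 5³ + 8³ = 637

Since LHS ≠ RHS, this pair disproves the claim.

Answer: Yes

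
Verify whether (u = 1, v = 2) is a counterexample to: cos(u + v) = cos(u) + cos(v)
Yes

Substituting u = 1, v = 2:
LHS = cos(1 + 2) = cos(3) ≈ -0.99
RHS = cos(1) + cos(2) ≈ 0.1242

Since LHS ≠ RHS, this pair disproves the claim.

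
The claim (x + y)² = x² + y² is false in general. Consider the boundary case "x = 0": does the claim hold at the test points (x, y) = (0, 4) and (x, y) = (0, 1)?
Yes, holds at both test points

At (0, 4): LHS = 16, RHS = 16 → equal
At (0, 1): LHS = 1, RHS = 1 → equal

So the claim does hold at both of these boundary points, even though it is not an identity.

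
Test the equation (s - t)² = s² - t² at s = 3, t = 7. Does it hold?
Substituting s = 3, t = 7:

LHS = (3 - 7)² = 16
RHS = 3² - 7² = -40

LHS ≠ RHS, so the equation does not hold at this point.

Answer: Fails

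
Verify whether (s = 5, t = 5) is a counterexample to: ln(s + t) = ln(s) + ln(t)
Yes

Substituting s = 5, t = 5:
LHS = ln(5 + 5) = ln(10) ≈ 2.303
RHS = ln(5) + ln(5) = 2·ln(5) ≈ 3.219

Since LHS ≠ RHS, this pair disproves the claim.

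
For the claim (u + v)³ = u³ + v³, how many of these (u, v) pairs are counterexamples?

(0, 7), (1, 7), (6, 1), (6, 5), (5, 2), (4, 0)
4

Testing each pair:
(0, 7): LHS = 343, RHS = 343 → satisfies claim
(1, 7): LHS = 512, RHS = 344 → counterexample
(6, 1): LHS = 343, RHS = 217 → counterexample
(6, 5): LHS = 1331, RHS = 341 → counterexample
(5, 2): LHS = 343, RHS = 133 → counterexample
(4, 0): LHS = 64, RHS = 64 → satisfies claim

That makes 4 counterexamples.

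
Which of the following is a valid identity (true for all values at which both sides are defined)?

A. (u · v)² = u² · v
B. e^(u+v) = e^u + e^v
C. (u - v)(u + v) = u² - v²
C

A: fails at (1, 4) — LHS = 16, RHS = 4.
B: fails at (4, 4) — LHS = e^8 ≈ 2981, RHS = 2·e^4 ≈ 109.2.
C: holds — e.g. at (5, 5), both sides equal 0.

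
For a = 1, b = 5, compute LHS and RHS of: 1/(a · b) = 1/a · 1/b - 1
LHS = 1/(1 · 5) = 1/5
RHS = 1/1 · 1/5 - 1 = -4/5

LHS ≠ RHS, so the equation does not hold here.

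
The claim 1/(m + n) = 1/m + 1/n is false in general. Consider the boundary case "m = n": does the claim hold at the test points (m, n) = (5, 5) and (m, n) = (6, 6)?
At (5, 5): LHS = 1/10 ≠ RHS = 2/5
At (6, 6): LHS = 1/12 ≠ RHS = 1/3

Answer: No, fails at both test points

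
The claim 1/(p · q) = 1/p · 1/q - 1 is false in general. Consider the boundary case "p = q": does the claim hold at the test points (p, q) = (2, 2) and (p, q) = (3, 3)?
At (2, 2): LHS = 1/4 ≠ RHS = -3/4
At (3, 3): LHS = 1/9 ≠ RHS = -8/9

Answer: No, fails at both test points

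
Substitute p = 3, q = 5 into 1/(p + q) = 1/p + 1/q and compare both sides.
LHS = 1/(3 + 5) = 1/8
RHS = 1/3 + 1/5 = 8/15

LHS ≠ RHS, so the equation does not hold here.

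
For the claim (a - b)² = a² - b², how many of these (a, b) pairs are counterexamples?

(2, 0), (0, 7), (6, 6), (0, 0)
Testing each pair:
(2, 0): LHS = 4, RHS = 4 → satisfies claim
(0, 7): LHS = 49, RHS = -49 → counterexample
(6, 6): LHS = 0, RHS = 0 → satisfies claim
(0, 0): LHS = 0, RHS = 0 → satisfies claim

That makes 1 counterexample.

Answer: 1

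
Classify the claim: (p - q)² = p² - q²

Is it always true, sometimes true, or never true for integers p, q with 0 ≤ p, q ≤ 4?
Sometimes true

It holds at (p, q) = (2, 2) (both sides equal 0), but fails at (p, q) = (4, 3) (LHS = 1, RHS = 7).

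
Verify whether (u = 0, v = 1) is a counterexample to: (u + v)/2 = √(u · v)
Yes

Substituting u = 0, v = 1:
LHS = (0 + 1)/2 = 1/2
RHS = √(0 · 1) = 0

Since LHS ≠ RHS, this pair disproves the claim.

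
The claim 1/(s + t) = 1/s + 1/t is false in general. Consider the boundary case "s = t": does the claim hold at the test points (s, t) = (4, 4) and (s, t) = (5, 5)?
No, fails at both test points

At (4, 4): LHS = 1/8 ≠ RHS = 1/2
At (5, 5): LHS = 1/10 ≠ RHS = 2/5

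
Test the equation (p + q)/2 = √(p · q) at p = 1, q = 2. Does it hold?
Fails

Substituting p = 1, q = 2:

LHS = (1 + 2)/2 = 3/2
RHS = √(1 · 2) = √(2) ≈ 1.414

LHS ≠ RHS, so the equation does not hold at this point.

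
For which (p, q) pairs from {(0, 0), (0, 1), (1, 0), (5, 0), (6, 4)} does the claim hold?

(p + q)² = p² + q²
Testing each pair:
(0, 0): LHS = 0, RHS = 0 → holds
(0, 1): LHS = 1, RHS = 1 → holds
(1, 0): LHS = 1, RHS = 1 → holds
(5, 0): LHS = 25, RHS = 25 → holds
(6, 4): LHS = 100, RHS = 52 → fails

4 of 5 pairs satisfy the claim.

Answer: (0, 0), (0, 1), (1, 0), (5, 0)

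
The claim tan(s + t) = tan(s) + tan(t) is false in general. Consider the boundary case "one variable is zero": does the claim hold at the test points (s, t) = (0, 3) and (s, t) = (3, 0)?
At (0, 3): LHS = tan(3) ≈ -0.1425, RHS = tan(3) ≈ -0.1425 → equal
At (3, 0): LHS = tan(3) ≈ -0.1425, RHS = tan(3) ≈ -0.1425 → equal

So the claim does hold at both of these boundary points, even though it is not an identity.

Answer: Yes, holds at both test points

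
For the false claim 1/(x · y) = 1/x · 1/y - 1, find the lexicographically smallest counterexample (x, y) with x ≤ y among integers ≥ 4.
(x, y) = (4, 4)

Substituting (4, 4) into the claim:
LHS = 1/(4 · 4) = 1/16
RHS = 1/4 · 1/4 - 1 = -15/16

Since LHS ≠ RHS, this pair disproves the claim, and no lexicographically smaller pair (x ≤ y, integers ≥ 4) does.

For instance (5, 6) is also a counterexample (LHS = 1/30, RHS = -29/30), but it's lexicographically larger.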